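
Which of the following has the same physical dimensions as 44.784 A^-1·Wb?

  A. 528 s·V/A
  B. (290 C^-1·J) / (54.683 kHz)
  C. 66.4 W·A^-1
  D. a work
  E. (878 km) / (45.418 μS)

A.

Reference: Wb·A⁻¹ = V·s·A⁻¹ = kg·m²·s⁻²·A⁻².
Each option:
  A. V·s·A⁻¹ = J·C⁻¹·s·A⁻¹ = kg·m²·s⁻²·A⁻²  ← same
  B. [kg·m²·s⁻³·A⁻¹] / [s⁻¹] = kg·m²·s⁻²·A⁻¹
  C. W·A⁻¹ = J·s⁻¹·A⁻¹ = kg·m²·s⁻³·A⁻¹
  D. [work] = kg·m²·s⁻²
  E. [m] / [kg⁻¹·m⁻²·s³·A²] = kg·m³·s⁻³·A⁻²
Only A. matches kg·m²·s⁻²·A⁻².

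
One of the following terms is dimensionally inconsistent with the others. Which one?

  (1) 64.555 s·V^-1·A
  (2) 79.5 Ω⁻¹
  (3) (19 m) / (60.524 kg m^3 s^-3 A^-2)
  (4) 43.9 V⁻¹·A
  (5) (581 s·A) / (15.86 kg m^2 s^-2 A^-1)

(1)

Reduce each to base SI dimensions:
  (1) A·s·V⁻¹ = A·s·(J·C⁻¹)⁻¹ = kg⁻¹·m⁻²·s⁴·A²
  (2) Ω⁻¹ = (V·A⁻¹)⁻¹ = kg⁻¹·m⁻²·s³·A²
  (3) [m] / [kg·m³·s⁻³·A⁻²] = kg⁻¹·m⁻²·s³·A²
  (4) A·V⁻¹ = A·(J·C⁻¹)⁻¹ = kg⁻¹·m⁻²·s³·A²
  (5) [s·A] / [kg·m²·s⁻²·A⁻¹] = kg⁻¹·m⁻²·s³·A²
All reduce to kg⁻¹·m⁻²·s³·A² except (1), which is kg⁻¹·m⁻²·s⁴·A².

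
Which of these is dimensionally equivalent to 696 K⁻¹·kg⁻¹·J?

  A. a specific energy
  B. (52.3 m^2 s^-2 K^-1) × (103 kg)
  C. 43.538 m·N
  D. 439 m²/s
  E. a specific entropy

E.

Reference: J·kg⁻¹·K⁻¹ = N·m·kg⁻¹·K⁻¹ = m²·s⁻²·K⁻¹.
Each option:
  A. [specific energy] = m²·s⁻²
  B. [m²·s⁻²·K⁻¹] · [kg] = kg·m²·s⁻²·K⁻¹
  C. N·m = kg·m·s⁻²·m = kg·m²·s⁻²
  D. m²·s⁻¹
  E. [specific entropy] = m²·s⁻²·K⁻¹  ← same
Only E. matches m²·s⁻²·K⁻¹.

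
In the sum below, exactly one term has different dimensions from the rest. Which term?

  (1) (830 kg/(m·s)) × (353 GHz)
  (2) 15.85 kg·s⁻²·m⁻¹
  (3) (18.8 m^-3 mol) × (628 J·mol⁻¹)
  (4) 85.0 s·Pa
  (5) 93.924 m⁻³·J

In SI base units:
  (1) [kg·m⁻¹·s⁻¹] · [s⁻¹] = kg·m⁻¹·s⁻²
  (2) kg·m⁻¹·s⁻²
  (3) [m⁻³·mol] · [kg·m²·s⁻²·mol⁻¹] = kg·m⁻¹·s⁻²
  (4) Pa·s = N·m⁻²·s = kg·m⁻¹·s⁻¹
  (5) J·m⁻³ = N·m·m⁻³ = kg·m⁻¹·s⁻²
All reduce to kg·m⁻¹·s⁻² except (4), which is kg·m⁻¹·s⁻¹.

(4)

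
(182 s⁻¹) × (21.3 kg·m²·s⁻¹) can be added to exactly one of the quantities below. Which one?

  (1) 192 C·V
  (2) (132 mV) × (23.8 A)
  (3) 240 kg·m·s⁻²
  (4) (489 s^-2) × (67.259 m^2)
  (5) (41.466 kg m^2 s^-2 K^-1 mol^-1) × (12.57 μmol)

(1)

Reference: [s⁻¹] · [kg·m²·s⁻¹] = kg·m²·s⁻².
Each option:
  (1) C·V = s·A·J·C⁻¹ = kg·m²·s⁻²  ← same
  (2) [kg·m²·s⁻³·A⁻¹] · [A] = kg·m²·s⁻³
  (3) kg·m·s⁻²
  (4) [s⁻²] · [m²] = m²·s⁻²
  (5) [kg·m²·s⁻²·K⁻¹·mol⁻¹] · [mol] = kg·m²·s⁻²·K⁻¹
Only (1) matches kg·m²·s⁻².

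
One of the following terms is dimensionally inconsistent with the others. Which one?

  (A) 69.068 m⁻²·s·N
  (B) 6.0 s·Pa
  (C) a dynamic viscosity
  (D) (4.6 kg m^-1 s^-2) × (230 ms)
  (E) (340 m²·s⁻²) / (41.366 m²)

(E)

In SI base units:
  (A) N·s·m⁻² = kg·m·s⁻²·s·m⁻² = kg·m⁻¹·s⁻¹
  (B) Pa·s = N·m⁻²·s = kg·m⁻¹·s⁻¹
  (C) [dynamic viscosity] = kg·m⁻¹·s⁻¹
  (D) [kg·m⁻¹·s⁻²] · [s] = kg·m⁻¹·s⁻¹
  (E) [m²·s⁻²] / [m²] = s⁻²
All reduce to kg·m⁻¹·s⁻¹ except (E), which is s⁻².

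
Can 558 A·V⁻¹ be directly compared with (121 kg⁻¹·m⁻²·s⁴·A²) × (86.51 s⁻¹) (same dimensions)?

Yes

In SI base units:
  558 A·V⁻¹:  A·V⁻¹ = A·(J·C⁻¹)⁻¹ = kg⁻¹·m⁻²·s³·A²
  (121 kg⁻¹·m⁻²·s⁴·A²) × (86.51 s⁻¹):  [kg⁻¹·m⁻²·s⁴·A²] · [s⁻¹] = kg⁻¹·m⁻²·s³·A²
Both are kg⁻¹·m⁻²·s³·A², so they have the same dimensions and can be added.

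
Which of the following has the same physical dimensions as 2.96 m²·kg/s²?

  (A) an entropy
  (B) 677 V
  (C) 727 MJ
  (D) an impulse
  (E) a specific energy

Reference: kg·m²·s⁻².
Each option:
  (A) [entropy] = kg·m²·s⁻²·K⁻¹
  (B) V = J·C⁻¹ = kg·m²·s⁻³·A⁻¹
  (C) J = N·m = kg·m²·s⁻²  ← same
  (D) [impulse] = kg·m·s⁻¹
  (E) [specific energy] = m²·s⁻²
Only (C) matches kg·m²·s⁻².

(C)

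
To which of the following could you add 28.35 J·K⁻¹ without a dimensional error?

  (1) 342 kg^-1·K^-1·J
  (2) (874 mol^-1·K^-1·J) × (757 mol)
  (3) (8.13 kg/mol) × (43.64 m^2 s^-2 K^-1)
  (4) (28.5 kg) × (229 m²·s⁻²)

Reference: J·K⁻¹ = N·m·K⁻¹ = kg·m²·s⁻²·K⁻¹.
Each option:
  (1) J·kg⁻¹·K⁻¹ = N·m·kg⁻¹·K⁻¹ = m²·s⁻²·K⁻¹
  (2) [kg·m²·s⁻²·K⁻¹·mol⁻¹] · [mol] = kg·m²·s⁻²·K⁻¹  ← same
  (3) [kg·mol⁻¹] · [m²·s⁻²·K⁻¹] = kg·m²·s⁻²·K⁻¹·mol⁻¹
  (4) [kg] · [m²·s⁻²] = kg·m²·s⁻²
Only (2) matches kg·m²·s⁻²·K⁻¹.

(2)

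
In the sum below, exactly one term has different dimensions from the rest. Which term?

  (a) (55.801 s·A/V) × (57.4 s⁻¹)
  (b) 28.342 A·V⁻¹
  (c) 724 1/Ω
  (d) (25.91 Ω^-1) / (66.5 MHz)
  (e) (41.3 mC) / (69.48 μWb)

(d)

Reduce each to base SI dimensions:
  (a) [kg⁻¹·m⁻²·s⁴·A²] · [s⁻¹] = kg⁻¹·m⁻²·s³·A²
  (b) A·V⁻¹ = A·(J·C⁻¹)⁻¹ = kg⁻¹·m⁻²·s³·A²
  (c) Ω⁻¹ = (V·A⁻¹)⁻¹ = kg⁻¹·m⁻²·s³·A²
  (d) [kg⁻¹·m⁻²·s³·A²] / [s⁻¹] = kg⁻¹·m⁻²·s⁴·A²
  (e) [s·A] / [kg·m²·s⁻²·A⁻¹] = kg⁻¹·m⁻²·s³·A²
All reduce to kg⁻¹·m⁻²·s³·A² except (d), which is kg⁻¹·m⁻²·s⁴·A².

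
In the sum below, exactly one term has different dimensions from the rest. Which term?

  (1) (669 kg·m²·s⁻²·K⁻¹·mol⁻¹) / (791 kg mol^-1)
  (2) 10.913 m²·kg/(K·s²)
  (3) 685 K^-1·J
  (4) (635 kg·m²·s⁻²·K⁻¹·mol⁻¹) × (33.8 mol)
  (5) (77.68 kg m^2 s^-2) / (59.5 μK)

(1)

Work out the base dimensions of each:
  (1) [kg·m²·s⁻²·K⁻¹·mol⁻¹] / [kg·mol⁻¹] = m²·s⁻²·K⁻¹
  (2) kg·m²·s⁻²·K⁻¹
  (3) J·K⁻¹ = N·m·K⁻¹ = kg·m²·s⁻²·K⁻¹
  (4) [kg·m²·s⁻²·K⁻¹·mol⁻¹] · [mol] = kg·m²·s⁻²·K⁻¹
  (5) [kg·m²·s⁻²] / [K] = kg·m²·s⁻²·K⁻¹
All reduce to kg·m²·s⁻²·K⁻¹ except (1), which is m²·s⁻²·K⁻¹.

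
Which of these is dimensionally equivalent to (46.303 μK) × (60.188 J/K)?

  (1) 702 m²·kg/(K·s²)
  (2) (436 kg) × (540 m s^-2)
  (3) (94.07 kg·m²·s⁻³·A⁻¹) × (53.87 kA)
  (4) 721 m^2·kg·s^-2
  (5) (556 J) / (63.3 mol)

(4)

Reference: [K] · [kg·m²·s⁻²·K⁻¹] = kg·m²·s⁻².
Each option:
  (1) kg·m²·s⁻²·K⁻¹
  (2) [kg] · [m·s⁻²] = kg·m·s⁻²
  (3) [kg·m²·s⁻³·A⁻¹] · [A] = kg·m²·s⁻³
  (4) kg·m²·s⁻²  ← same
  (5) [kg·m²·s⁻²] / [mol] = kg·m²·s⁻²·mol⁻¹
Only (4) matches kg·m²·s⁻².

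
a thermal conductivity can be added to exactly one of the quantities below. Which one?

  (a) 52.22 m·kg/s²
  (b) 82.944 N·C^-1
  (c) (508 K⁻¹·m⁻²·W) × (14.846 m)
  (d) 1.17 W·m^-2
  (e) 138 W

Reference: [thermal conductivity] = kg·m·s⁻³·K⁻¹.
Each option:
  (a) kg·m·s⁻²
  (b) N·C⁻¹ = kg·m·s⁻²·(s·A)⁻¹ = kg·m·s⁻³·A⁻¹
  (c) [kg·s⁻³·K⁻¹] · [m] = kg·m·s⁻³·K⁻¹  ← same
  (d) W·m⁻² = J·s⁻¹·m⁻² = kg·s⁻³
  (e) W = J·s⁻¹ = kg·m²·s⁻³
Only (c) matches kg·m·s⁻³·K⁻¹.

(c)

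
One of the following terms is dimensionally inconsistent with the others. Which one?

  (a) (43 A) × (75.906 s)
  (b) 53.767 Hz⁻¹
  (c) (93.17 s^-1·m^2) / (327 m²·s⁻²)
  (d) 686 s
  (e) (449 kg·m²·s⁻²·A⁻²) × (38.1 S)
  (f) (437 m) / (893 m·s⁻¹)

In SI base units:
  (a) [A] · [s] = s·A
  (b) Hz⁻¹ = (s⁻¹)⁻¹ = s
  (c) [m²·s⁻¹] / [m²·s⁻²] = s
  (d) s
  (e) [kg·m²·s⁻²·A⁻²] · [kg⁻¹·m⁻²·s³·A²] = s
  (f) [m] / [m·s⁻¹] = s
All reduce to s except (a), which is s·A.

(a)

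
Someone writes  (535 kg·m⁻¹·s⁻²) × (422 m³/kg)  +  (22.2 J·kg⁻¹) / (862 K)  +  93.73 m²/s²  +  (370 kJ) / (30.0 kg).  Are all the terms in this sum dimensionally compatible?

No

In SI base units:
  (535 kg·m⁻¹·s⁻²) × (422 m³/kg):  [kg·m⁻¹·s⁻²] · [kg⁻¹·m³] = m²·s⁻²
  (22.2 J·kg⁻¹) / (862 K):  [m²·s⁻²] / [K] = m²·s⁻²·K⁻¹
  93.73 m²/s²:  m²·s⁻²
  (370 kJ) / (30.0 kg):  [kg·m²·s⁻²] / [kg] = m²·s⁻²
The terms do not share a single dimension (m²·s⁻² vs m²·s⁻²·K⁻¹).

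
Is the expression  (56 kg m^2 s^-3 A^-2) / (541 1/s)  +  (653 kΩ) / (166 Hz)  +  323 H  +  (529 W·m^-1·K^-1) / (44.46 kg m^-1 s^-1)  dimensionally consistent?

Work out the base dimensions of each:
  (56 kg m^2 s^-3 A^-2) / (541 1/s):  [kg·m²·s⁻³·A⁻²] / [s⁻¹] = kg·m²·s⁻²·A⁻²
  (653 kΩ) / (166 Hz):  [kg·m²·s⁻³·A⁻²] / [s⁻¹] = kg·m²·s⁻²·A⁻²
  323 H:  H = V·s·A⁻¹ = kg·m²·s⁻²·A⁻²
  (529 W·m^-1·K^-1) / (44.46 kg m^-1 s^-1):  [kg·m·s⁻³·K⁻¹] / [kg·m⁻¹·s⁻¹] = m²·s⁻²·K⁻¹
The terms do not share a single dimension (kg·m²·s⁻²·A⁻² vs m²·s⁻²·K⁻¹).

No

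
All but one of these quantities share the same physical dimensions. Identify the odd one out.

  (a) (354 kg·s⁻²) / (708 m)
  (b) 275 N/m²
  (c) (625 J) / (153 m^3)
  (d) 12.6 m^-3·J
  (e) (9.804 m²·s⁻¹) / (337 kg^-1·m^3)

(e)

Dimensions:
  (a) [kg·s⁻²] / [m] = kg·m⁻¹·s⁻²
  (b) N·m⁻² = kg·m·s⁻²·m⁻² = kg·m⁻¹·s⁻²
  (c) [kg·m²·s⁻²] / [m³] = kg·m⁻¹·s⁻²
  (d) J·m⁻³ = N·m·m⁻³ = kg·m⁻¹·s⁻²
  (e) [m²·s⁻¹] / [kg⁻¹·m³] = kg·m⁻¹·s⁻¹
All reduce to kg·m⁻¹·s⁻² except (e), which is kg·m⁻¹·s⁻¹.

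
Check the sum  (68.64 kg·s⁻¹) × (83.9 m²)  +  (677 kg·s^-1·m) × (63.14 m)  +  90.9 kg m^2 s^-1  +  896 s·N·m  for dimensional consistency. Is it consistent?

Yes

Expand each in SI base units:
  (68.64 kg·s⁻¹) × (83.9 m²):  [kg·s⁻¹] · [m²] = kg·m²·s⁻¹
  (677 kg·s^-1·m) × (63.14 m):  [kg·m·s⁻¹] · [m] = kg·m²·s⁻¹
  90.9 kg m^2 s^-1:  kg·m²·s⁻¹
  896 s·N·m:  N·m·s = kg·m·s⁻²·m·s = kg·m²·s⁻¹
Every term reduces to kg·m²·s⁻¹.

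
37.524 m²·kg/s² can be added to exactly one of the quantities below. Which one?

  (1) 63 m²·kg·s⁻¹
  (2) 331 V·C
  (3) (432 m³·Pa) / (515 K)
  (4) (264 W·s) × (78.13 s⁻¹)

(2)

Reference: kg·m²·s⁻².
Each option:
  (1) kg·m²·s⁻¹
  (2) C·V = s·A·J·C⁻¹ = kg·m²·s⁻²  ← same
  (3) [kg·m²·s⁻²] / [K] = kg·m²·s⁻²·K⁻¹
  (4) [kg·m²·s⁻²] · [s⁻¹] = kg·m²·s⁻³
Only (2) matches kg·m²·s⁻².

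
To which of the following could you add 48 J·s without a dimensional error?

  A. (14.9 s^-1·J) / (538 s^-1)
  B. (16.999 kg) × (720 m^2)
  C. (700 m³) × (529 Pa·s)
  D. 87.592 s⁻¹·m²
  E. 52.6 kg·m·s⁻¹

C.

Reference: J·s = N·m·s = kg·m²·s⁻¹.
Each option:
  A. [kg·m²·s⁻³] / [s⁻¹] = kg·m²·s⁻²
  B. [kg] · [m²] = kg·m²
  C. [m³] · [kg·m⁻¹·s⁻¹] = kg·m²·s⁻¹  ← same
  D. m²·s⁻¹
  E. kg·m·s⁻¹
Only C. matches kg·m²·s⁻¹.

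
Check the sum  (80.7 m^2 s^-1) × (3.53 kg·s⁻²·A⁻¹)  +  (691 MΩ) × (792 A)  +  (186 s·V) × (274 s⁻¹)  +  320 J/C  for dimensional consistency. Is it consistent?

Reduce each to base SI dimensions:
  (80.7 m^2 s^-1) × (3.53 kg·s⁻²·A⁻¹):  [m²·s⁻¹] · [kg·s⁻²·A⁻¹] = kg·m²·s⁻³·A⁻¹
  (691 MΩ) × (792 A):  [kg·m²·s⁻³·A⁻²] · [A] = kg·m²·s⁻³·A⁻¹
  (186 s·V) × (274 s⁻¹):  [kg·m²·s⁻²·A⁻¹] · [s⁻¹] = kg·m²·s⁻³·A⁻¹
  320 J/C:  J·C⁻¹ = N·m·(s·A)⁻¹ = kg·m²·s⁻³·A⁻¹
Every term reduces to kg·m²·s⁻³·A⁻¹.

Yes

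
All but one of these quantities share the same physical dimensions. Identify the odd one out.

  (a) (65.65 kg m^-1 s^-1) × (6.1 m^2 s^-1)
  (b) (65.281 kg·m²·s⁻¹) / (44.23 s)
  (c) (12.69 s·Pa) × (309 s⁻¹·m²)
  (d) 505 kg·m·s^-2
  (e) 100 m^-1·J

In SI base units:
  (a) [kg·m⁻¹·s⁻¹] · [m²·s⁻¹] = kg·m·s⁻²
  (b) [kg·m²·s⁻¹] / [s] = kg·m²·s⁻²
  (c) [kg·m⁻¹·s⁻¹] · [m²·s⁻¹] = kg·m·s⁻²
  (d) kg·m·s⁻²
  (e) J·m⁻¹ = N·m·m⁻¹ = kg·m·s⁻²
All reduce to kg·m·s⁻² except (b), which is kg·m²·s⁻².

(b)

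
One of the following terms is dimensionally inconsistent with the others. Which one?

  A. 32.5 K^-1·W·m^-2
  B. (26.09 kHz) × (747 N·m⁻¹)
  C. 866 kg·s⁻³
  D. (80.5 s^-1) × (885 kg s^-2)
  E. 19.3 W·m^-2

A.

Expand each in SI base units:
  A. W·m⁻²·K⁻¹ = J·s⁻¹·m⁻²·K⁻¹ = kg·s⁻³·K⁻¹
  B. [s⁻¹] · [kg·s⁻²] = kg·s⁻³
  C. kg·s⁻³
  D. [s⁻¹] · [kg·s⁻²] = kg·s⁻³
  E. W·m⁻² = J·s⁻¹·m⁻² = kg·s⁻³
All reduce to kg·s⁻³ except A., which is kg·s⁻³·K⁻¹.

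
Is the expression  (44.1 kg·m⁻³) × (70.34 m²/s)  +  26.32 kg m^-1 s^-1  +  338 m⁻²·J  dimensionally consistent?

No

In SI base units:
  (44.1 kg·m⁻³) × (70.34 m²/s):  [kg·m⁻³] · [m²·s⁻¹] = kg·m⁻¹·s⁻¹
  26.32 kg m^-1 s^-1:  kg·m⁻¹·s⁻¹
  338 m⁻²·J:  J·m⁻² = N·m·m⁻² = kg·s⁻²
The terms do not share a single dimension (kg·m⁻¹·s⁻¹ vs kg·s⁻²).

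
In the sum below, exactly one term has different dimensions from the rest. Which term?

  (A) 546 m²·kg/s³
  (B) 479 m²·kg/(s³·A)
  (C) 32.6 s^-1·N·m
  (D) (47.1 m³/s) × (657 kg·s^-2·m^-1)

(B)

Reduce each to base SI dimensions:
  (A) kg·m²·s⁻³
  (B) kg·m²·s⁻³·A⁻¹
  (C) N·m·s⁻¹ = kg·m·s⁻²·m·s⁻¹ = kg·m²·s⁻³
  (D) [m³·s⁻¹] · [kg·m⁻¹·s⁻²] = kg·m²·s⁻³
All reduce to kg·m²·s⁻³ except (B), which is kg·m²·s⁻³·A⁻¹.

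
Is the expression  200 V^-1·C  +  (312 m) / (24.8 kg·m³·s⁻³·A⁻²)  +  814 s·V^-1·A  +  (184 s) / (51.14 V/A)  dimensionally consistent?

Dimensions:
  200 V^-1·C:  C·V⁻¹ = s·A·(J·C⁻¹)⁻¹ = kg⁻¹·m⁻²·s⁴·A²
  (312 m) / (24.8 kg·m³·s⁻³·A⁻²):  [m] / [kg·m³·s⁻³·A⁻²] = kg⁻¹·m⁻²·s³·A²
  814 s·V^-1·A:  A·s·V⁻¹ = A·s·(J·C⁻¹)⁻¹ = kg⁻¹·m⁻²·s⁴·A²
  (184 s) / (51.14 V/A):  [s] / [kg·m²·s⁻³·A⁻²] = kg⁻¹·m⁻²·s⁴·A²
The terms do not share a single dimension (kg⁻¹·m⁻²·s³·A² vs kg⁻¹·m⁻²·s⁴·A²).

No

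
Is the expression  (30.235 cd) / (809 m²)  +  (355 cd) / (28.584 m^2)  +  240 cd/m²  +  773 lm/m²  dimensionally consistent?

Yes

Dimensions:
  (30.235 cd) / (809 m²):  [cd] / [m²] = m⁻²·cd
  (355 cd) / (28.584 m^2):  [cd] / [m²] = m⁻²·cd
  240 cd/m²:  cd·m⁻² = m⁻²·cd
  773 lm/m²:  lm·m⁻² = cd·m⁻² = m⁻²·cd
Every term reduces to m⁻²·cd.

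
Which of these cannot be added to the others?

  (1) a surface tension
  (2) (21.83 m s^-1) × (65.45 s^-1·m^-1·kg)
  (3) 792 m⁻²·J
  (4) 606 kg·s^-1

(4)

Work out the base dimensions of each:
  (1) [surface tension] = kg·s⁻²
  (2) [m·s⁻¹] · [kg·m⁻¹·s⁻¹] = kg·s⁻²
  (3) J·m⁻² = N·m·m⁻² = kg·s⁻²
  (4) kg·s⁻¹
All reduce to kg·s⁻² except (4), which is kg·s⁻¹.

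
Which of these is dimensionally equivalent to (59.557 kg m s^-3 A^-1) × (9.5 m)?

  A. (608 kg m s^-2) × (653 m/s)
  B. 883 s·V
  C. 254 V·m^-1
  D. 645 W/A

Reference: [kg·m·s⁻³·A⁻¹] · [m] = kg·m²·s⁻³·A⁻¹.
Each option:
  A. [kg·m·s⁻²] · [m·s⁻¹] = kg·m²·s⁻³
  B. V·s = J·C⁻¹·s = kg·m²·s⁻²·A⁻¹
  C. V·m⁻¹ = J·C⁻¹·m⁻¹ = kg·m·s⁻³·A⁻¹
  D. W·A⁻¹ = J·s⁻¹·A⁻¹ = kg·m²·s⁻³·A⁻¹  ← same
Only D. matches kg·m²·s⁻³·A⁻¹.

D.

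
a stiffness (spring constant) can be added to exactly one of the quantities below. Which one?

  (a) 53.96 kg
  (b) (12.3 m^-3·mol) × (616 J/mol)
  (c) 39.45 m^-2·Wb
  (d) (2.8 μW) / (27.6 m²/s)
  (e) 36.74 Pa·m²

(d)

Reference: [stiffness (spring constant)] = kg·s⁻².
Each option:
  (a) kg
  (b) [m⁻³·mol] · [kg·m²·s⁻²·mol⁻¹] = kg·m⁻¹·s⁻²
  (c) Wb·m⁻² = V·s·m⁻² = kg·s⁻²·A⁻¹
  (d) [kg·m²·s⁻³] / [m²·s⁻¹] = kg·s⁻²  ← same
  (e) Pa·m² = N·m⁻²·m² = kg·m·s⁻²
Only (d) matches kg·s⁻².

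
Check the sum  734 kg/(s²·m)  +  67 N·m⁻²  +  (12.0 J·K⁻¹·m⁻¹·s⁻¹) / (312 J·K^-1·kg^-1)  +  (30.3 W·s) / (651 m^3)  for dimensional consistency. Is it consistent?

Reduce each to base SI dimensions:
  734 kg/(s²·m):  kg·m⁻¹·s⁻²
  67 N·m⁻²:  N·m⁻² = kg·m·s⁻²·m⁻² = kg·m⁻¹·s⁻²
  (12.0 J·K⁻¹·m⁻¹·s⁻¹) / (312 J·K^-1·kg^-1):  [kg·m·s⁻³·K⁻¹] / [m²·s⁻²·K⁻¹] = kg·m⁻¹·s⁻¹
  (30.3 W·s) / (651 m^3):  [kg·m²·s⁻²] / [m³] = kg·m⁻¹·s⁻²
The terms do not share a single dimension (kg·m⁻¹·s⁻² vs kg·m⁻¹·s⁻¹).

No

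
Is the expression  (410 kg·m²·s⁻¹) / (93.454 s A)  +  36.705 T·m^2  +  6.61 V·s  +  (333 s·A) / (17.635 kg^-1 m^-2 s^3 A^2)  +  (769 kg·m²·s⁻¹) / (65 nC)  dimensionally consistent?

Reduce each to base SI dimensions:
  (410 kg·m²·s⁻¹) / (93.454 s A):  [kg·m²·s⁻¹] / [s·A] = kg·m²·s⁻²·A⁻¹
  36.705 T·m^2:  T·m² = Wb·m⁻²·m² = kg·m²·s⁻²·A⁻¹
  6.61 V·s:  V·s = J·C⁻¹·s = kg·m²·s⁻²·A⁻¹
  (333 s·A) / (17.635 kg^-1 m^-2 s^3 A^2):  [s·A] / [kg⁻¹·m⁻²·s³·A²] = kg·m²·s⁻²·A⁻¹
  (769 kg·m²·s⁻¹) / (65 nC):  [kg·m²·s⁻¹] / [s·A] = kg·m²·s⁻²·A⁻¹
Every term reduces to kg·m²·s⁻²·A⁻¹.

Yes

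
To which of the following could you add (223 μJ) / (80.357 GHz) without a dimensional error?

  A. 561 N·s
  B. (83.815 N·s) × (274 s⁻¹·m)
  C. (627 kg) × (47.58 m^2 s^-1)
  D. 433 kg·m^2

C.

Reference: [kg·m²·s⁻²] / [s⁻¹] = kg·m²·s⁻¹.
Each option:
  A. N·s = kg·m·s⁻²·s = kg·m·s⁻¹
  B. [kg·m·s⁻¹] · [m·s⁻¹] = kg·m²·s⁻²
  C. [kg] · [m²·s⁻¹] = kg·m²·s⁻¹  ← same
  D. kg·m²
Only C. matches kg·m²·s⁻¹.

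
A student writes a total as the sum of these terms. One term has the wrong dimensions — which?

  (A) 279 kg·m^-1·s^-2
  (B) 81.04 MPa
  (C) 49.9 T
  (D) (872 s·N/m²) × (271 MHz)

Work out the base dimensions of each:
  (A) kg·m⁻¹·s⁻²
  (B) Pa = N·m⁻² = kg·m⁻¹·s⁻²
  (C) T = Wb·m⁻² = kg·s⁻²·A⁻¹
  (D) [kg·m⁻¹·s⁻¹] · [s⁻¹] = kg·m⁻¹·s⁻²
All reduce to kg·m⁻¹·s⁻² except (C), which is kg·s⁻²·A⁻¹.

(C)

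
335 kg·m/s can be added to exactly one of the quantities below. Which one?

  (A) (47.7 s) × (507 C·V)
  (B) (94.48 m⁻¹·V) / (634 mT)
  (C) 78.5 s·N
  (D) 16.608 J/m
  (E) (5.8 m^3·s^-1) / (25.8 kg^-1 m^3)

Reference: kg·m·s⁻¹.
Each option:
  (A) [s] · [kg·m²·s⁻²] = kg·m²·s⁻¹
  (B) [kg·m·s⁻³·A⁻¹] / [kg·s⁻²·A⁻¹] = m·s⁻¹
  (C) N·s = kg·m·s⁻²·s = kg·m·s⁻¹  ← same
  (D) J·m⁻¹ = N·m·m⁻¹ = kg·m·s⁻²
  (E) [m³·s⁻¹] / [kg⁻¹·m³] = kg·s⁻¹
Only (C) matches kg·m·s⁻¹.

(C)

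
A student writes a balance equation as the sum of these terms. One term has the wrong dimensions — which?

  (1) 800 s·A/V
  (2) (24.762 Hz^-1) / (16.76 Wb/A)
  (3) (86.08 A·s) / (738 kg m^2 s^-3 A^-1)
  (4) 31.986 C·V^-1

(2)

Work out the base dimensions of each:
  (1) A·s·V⁻¹ = A·s·(J·C⁻¹)⁻¹ = kg⁻¹·m⁻²·s⁴·A²
  (2) [s] / [kg·m²·s⁻²·A⁻²] = kg⁻¹·m⁻²·s³·A²
  (3) [s·A] / [kg·m²·s⁻³·A⁻¹] = kg⁻¹·m⁻²·s⁴·A²
  (4) C·V⁻¹ = s·A·(J·C⁻¹)⁻¹ = kg⁻¹·m⁻²·s⁴·A²
All reduce to kg⁻¹·m⁻²·s⁴·A² except (2), which is kg⁻¹·m⁻²·s³·A².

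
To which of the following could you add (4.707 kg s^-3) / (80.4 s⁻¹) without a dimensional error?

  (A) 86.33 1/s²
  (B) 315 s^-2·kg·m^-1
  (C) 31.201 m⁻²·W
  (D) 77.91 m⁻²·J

Reference: [kg·s⁻³] / [s⁻¹] = kg·s⁻².
Each option:
  (A) s⁻²
  (B) kg·m⁻¹·s⁻²
  (C) W·m⁻² = J·s⁻¹·m⁻² = kg·s⁻³
  (D) J·m⁻² = N·m·m⁻² = kg·s⁻²  ← same
Only (D) matches kg·s⁻².

(D)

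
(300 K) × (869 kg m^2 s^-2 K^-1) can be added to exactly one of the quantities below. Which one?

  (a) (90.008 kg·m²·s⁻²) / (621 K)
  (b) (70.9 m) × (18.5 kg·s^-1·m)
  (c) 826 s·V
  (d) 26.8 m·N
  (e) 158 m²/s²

Reference: [K] · [kg·m²·s⁻²·K⁻¹] = kg·m²·s⁻².
Each option:
  (a) [kg·m²·s⁻²] / [K] = kg·m²·s⁻²·K⁻¹
  (b) [m] · [kg·m·s⁻¹] = kg·m²·s⁻¹
  (c) V·s = J·C⁻¹·s = kg·m²·s⁻²·A⁻¹
  (d) N·m = kg·m·s⁻²·m = kg·m²·s⁻²  ← same
  (e) m²·s⁻²
Only (d) matches kg·m²·s⁻².

(d)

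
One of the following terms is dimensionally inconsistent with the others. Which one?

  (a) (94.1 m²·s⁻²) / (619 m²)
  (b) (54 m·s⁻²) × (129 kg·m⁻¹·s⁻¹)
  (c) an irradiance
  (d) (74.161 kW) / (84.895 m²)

Dimensions:
  (a) [m²·s⁻²] / [m²] = s⁻²
  (b) [m·s⁻²] · [kg·m⁻¹·s⁻¹] = kg·s⁻³
  (c) [irradiance] = kg·s⁻³
  (d) [kg·m²·s⁻³] / [m²] = kg·s⁻³
All reduce to kg·s⁻³ except (a), which is s⁻².

(a)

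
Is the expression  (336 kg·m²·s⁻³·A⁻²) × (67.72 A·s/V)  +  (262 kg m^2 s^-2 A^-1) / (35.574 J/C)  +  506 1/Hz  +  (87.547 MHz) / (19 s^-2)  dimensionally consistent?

Yes

Dimensions:
  (336 kg·m²·s⁻³·A⁻²) × (67.72 A·s/V):  [kg·m²·s⁻³·A⁻²] · [kg⁻¹·m⁻²·s⁴·A²] = s
  (262 kg m^2 s^-2 A^-1) / (35.574 J/C):  [kg·m²·s⁻²·A⁻¹] / [kg·m²·s⁻³·A⁻¹] = s
  506 1/Hz:  Hz⁻¹ = (s⁻¹)⁻¹ = s
  (87.547 MHz) / (19 s^-2):  [s⁻¹] / [s⁻²] = s
Every term reduces to s.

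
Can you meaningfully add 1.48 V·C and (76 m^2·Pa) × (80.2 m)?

Yes

Expand each in SI base units:
  1.48 V·C:  C·V = s·A·J·C⁻¹ = kg·m²·s⁻²
  (76 m^2·Pa) × (80.2 m):  [kg·m·s⁻²] · [m] = kg·m²·s⁻²
Both are kg·m²·s⁻², so they have the same dimensions and can be added.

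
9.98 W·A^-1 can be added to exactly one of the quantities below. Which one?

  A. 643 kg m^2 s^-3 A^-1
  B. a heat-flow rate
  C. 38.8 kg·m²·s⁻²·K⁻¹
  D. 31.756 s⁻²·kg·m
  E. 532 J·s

A.

Reference: W·A⁻¹ = J·s⁻¹·A⁻¹ = kg·m²·s⁻³·A⁻¹.
Each option:
  A. kg·m²·s⁻³·A⁻¹  ← same
  B. [heat-flow rate] = kg·m²·s⁻³
  C. kg·m²·s⁻²·K⁻¹
  D. kg·m·s⁻²
  E. J·s = N·m·s = kg·m²·s⁻¹
Only A. matches kg·m²·s⁻³·A⁻¹.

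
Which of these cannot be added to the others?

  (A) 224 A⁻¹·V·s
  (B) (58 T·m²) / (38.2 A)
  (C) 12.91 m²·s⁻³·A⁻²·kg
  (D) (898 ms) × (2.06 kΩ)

(C)

Reduce each to base SI dimensions:
  (A) V·s·A⁻¹ = J·C⁻¹·s·A⁻¹ = kg·m²·s⁻²·A⁻²
  (B) [kg·m²·s⁻²·A⁻¹] / [A] = kg·m²·s⁻²·A⁻²
  (C) kg·m²·s⁻³·A⁻²
  (D) [s] · [kg·m²·s⁻³·A⁻²] = kg·m²·s⁻²·A⁻²
All reduce to kg·m²·s⁻²·A⁻² except (C), which is kg·m²·s⁻³·A⁻².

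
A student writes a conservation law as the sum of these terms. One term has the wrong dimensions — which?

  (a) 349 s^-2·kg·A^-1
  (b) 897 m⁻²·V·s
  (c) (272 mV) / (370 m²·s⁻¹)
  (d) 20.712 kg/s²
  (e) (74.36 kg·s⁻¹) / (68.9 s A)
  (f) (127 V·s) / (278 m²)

(d)

Expand each in SI base units:
  (a) kg·s⁻²·A⁻¹
  (b) V·s·m⁻² = J·C⁻¹·s·m⁻² = kg·s⁻²·A⁻¹
  (c) [kg·m²·s⁻³·A⁻¹] / [m²·s⁻¹] = kg·s⁻²·A⁻¹
  (d) kg·s⁻²
  (e) [kg·s⁻¹] / [s·A] = kg·s⁻²·A⁻¹
  (f) [kg·m²·s⁻²·A⁻¹] / [m²] = kg·s⁻²·A⁻¹
All reduce to kg·s⁻²·A⁻¹ except (d), which is kg·s⁻².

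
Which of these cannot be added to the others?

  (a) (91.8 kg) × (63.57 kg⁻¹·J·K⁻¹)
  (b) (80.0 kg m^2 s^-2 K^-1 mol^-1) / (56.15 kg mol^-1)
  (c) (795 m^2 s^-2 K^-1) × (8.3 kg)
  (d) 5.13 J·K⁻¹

Expand each in SI base units:
  (a) [kg] · [m²·s⁻²·K⁻¹] = kg·m²·s⁻²·K⁻¹
  (b) [kg·m²·s⁻²·K⁻¹·mol⁻¹] / [kg·mol⁻¹] = m²·s⁻²·K⁻¹
  (c) [m²·s⁻²·K⁻¹] · [kg] = kg·m²·s⁻²·K⁻¹
  (d) J·K⁻¹ = N·m·K⁻¹ = kg·m²·s⁻²·K⁻¹
All reduce to kg·m²·s⁻²·K⁻¹ except (b), which is m²·s⁻²·K⁻¹.

(b)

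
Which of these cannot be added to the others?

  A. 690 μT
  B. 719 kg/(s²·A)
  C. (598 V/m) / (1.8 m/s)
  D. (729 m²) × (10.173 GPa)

D.

Reduce each to base SI dimensions:
  A. T = Wb·m⁻² = kg·s⁻²·A⁻¹
  B. kg·s⁻²·A⁻¹
  C. [kg·m·s⁻³·A⁻¹] / [m·s⁻¹] = kg·s⁻²·A⁻¹
  D. [m²] · [kg·m⁻¹·s⁻²] = kg·m·s⁻²
All reduce to kg·s⁻²·A⁻¹ except D., which is kg·m·s⁻².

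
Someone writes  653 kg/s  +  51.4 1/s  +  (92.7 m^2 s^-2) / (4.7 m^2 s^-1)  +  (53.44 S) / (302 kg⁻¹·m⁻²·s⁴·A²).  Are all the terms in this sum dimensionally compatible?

Dimensions:
  653 kg/s:  kg·s⁻¹
  51.4 1/s:  s⁻¹
  (92.7 m^2 s^-2) / (4.7 m^2 s^-1):  [m²·s⁻²] / [m²·s⁻¹] = s⁻¹
  (53.44 S) / (302 kg⁻¹·m⁻²·s⁴·A²):  [kg⁻¹·m⁻²·s³·A²] / [kg⁻¹·m⁻²·s⁴·A²] = s⁻¹
The terms do not share a single dimension (kg·s⁻¹ vs s⁻¹).

No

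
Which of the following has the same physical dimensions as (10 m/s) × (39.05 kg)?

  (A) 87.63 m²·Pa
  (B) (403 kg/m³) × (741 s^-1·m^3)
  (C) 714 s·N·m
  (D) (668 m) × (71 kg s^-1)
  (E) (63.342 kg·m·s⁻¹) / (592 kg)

(D)

Reference: [m·s⁻¹] · [kg] = kg·m·s⁻¹.
Each option:
  (A) Pa·m² = N·m⁻²·m² = kg·m·s⁻²
  (B) [kg·m⁻³] · [m³·s⁻¹] = kg·s⁻¹
  (C) N·m·s = kg·m·s⁻²·m·s = kg·m²·s⁻¹
  (D) [m] · [kg·s⁻¹] = kg·m·s⁻¹  ← same
  (E) [kg·m·s⁻¹] / [kg] = m·s⁻¹
Only (D) matches kg·m·s⁻¹.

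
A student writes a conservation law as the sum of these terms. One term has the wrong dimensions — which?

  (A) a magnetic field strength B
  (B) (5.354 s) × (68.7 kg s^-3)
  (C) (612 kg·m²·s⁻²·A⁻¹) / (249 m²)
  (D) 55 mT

(B)

Reduce each to base SI dimensions:
  (A) [magnetic field strength B] = kg·s⁻²·A⁻¹
  (B) [s] · [kg·s⁻³] = kg·s⁻²
  (C) [kg·m²·s⁻²·A⁻¹] / [m²] = kg·s⁻²·A⁻¹
  (D) T = Wb·m⁻² = kg·s⁻²·A⁻¹
All reduce to kg·s⁻²·A⁻¹ except (B), which is kg·s⁻².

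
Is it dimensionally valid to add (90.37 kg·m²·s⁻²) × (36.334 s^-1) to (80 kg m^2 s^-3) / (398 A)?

No

Reduce each to base SI dimensions:
  (90.37 kg·m²·s⁻²) × (36.334 s^-1):  [kg·m²·s⁻²] · [s⁻¹] = kg·m²·s⁻³
  (80 kg m^2 s^-3) / (398 A):  [kg·m²·s⁻³] / [A] = kg·m²·s⁻³·A⁻¹
kg·m²·s⁻³ ≠ kg·m²·s⁻³·A⁻¹, so they cannot be added.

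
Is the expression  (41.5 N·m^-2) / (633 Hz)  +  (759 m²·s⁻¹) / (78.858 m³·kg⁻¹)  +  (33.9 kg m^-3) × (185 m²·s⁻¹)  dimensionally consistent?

Yes

Dimensions:
  (41.5 N·m^-2) / (633 Hz):  [kg·m⁻¹·s⁻²] / [s⁻¹] = kg·m⁻¹·s⁻¹
  (759 m²·s⁻¹) / (78.858 m³·kg⁻¹):  [m²·s⁻¹] / [kg⁻¹·m³] = kg·m⁻¹·s⁻¹
  (33.9 kg m^-3) × (185 m²·s⁻¹):  [kg·m⁻³] · [m²·s⁻¹] = kg·m⁻¹·s⁻¹
Every term reduces to kg·m⁻¹·s⁻¹.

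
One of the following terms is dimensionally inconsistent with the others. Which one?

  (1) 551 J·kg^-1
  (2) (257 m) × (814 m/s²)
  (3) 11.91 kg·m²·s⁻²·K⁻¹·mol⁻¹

Expand each in SI base units:
  (1) J·kg⁻¹ = N·m·kg⁻¹ = m²·s⁻²
  (2) [m] · [m·s⁻²] = m²·s⁻²
  (3) kg·m²·s⁻²·K⁻¹·mol⁻¹
All reduce to m²·s⁻² except (3), which is kg·m²·s⁻²·K⁻¹·mol⁻¹.

(3)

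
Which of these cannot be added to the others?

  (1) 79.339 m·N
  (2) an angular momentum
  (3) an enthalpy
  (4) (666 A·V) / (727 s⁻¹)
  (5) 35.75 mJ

Reduce each to base SI dimensions:
  (1) N·m = kg·m·s⁻²·m = kg·m²·s⁻²
  (2) [angular momentum] = kg·m²·s⁻¹
  (3) [enthalpy] = kg·m²·s⁻²
  (4) [kg·m²·s⁻³] / [s⁻¹] = kg·m²·s⁻²
  (5) J = N·m = kg·m²·s⁻²
All reduce to kg·m²·s⁻² except (2), which is kg·m²·s⁻¹.

(2)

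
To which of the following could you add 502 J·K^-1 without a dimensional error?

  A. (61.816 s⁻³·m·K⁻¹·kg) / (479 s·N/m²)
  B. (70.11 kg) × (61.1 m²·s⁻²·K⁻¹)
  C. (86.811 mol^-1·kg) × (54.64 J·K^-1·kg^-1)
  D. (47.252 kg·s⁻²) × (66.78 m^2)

Reference: J·K⁻¹ = N·m·K⁻¹ = kg·m²·s⁻²·K⁻¹.
Each option:
  A. [kg·m·s⁻³·K⁻¹] / [kg·m⁻¹·s⁻¹] = m²·s⁻²·K⁻¹
  B. [kg] · [m²·s⁻²·K⁻¹] = kg·m²·s⁻²·K⁻¹  ← same
  C. [kg·mol⁻¹] · [m²·s⁻²·K⁻¹] = kg·m²·s⁻²·K⁻¹·mol⁻¹
  D. [kg·s⁻²] · [m²] = kg·m²·s⁻²
Only B. matches kg·m²·s⁻²·K⁻¹.

B.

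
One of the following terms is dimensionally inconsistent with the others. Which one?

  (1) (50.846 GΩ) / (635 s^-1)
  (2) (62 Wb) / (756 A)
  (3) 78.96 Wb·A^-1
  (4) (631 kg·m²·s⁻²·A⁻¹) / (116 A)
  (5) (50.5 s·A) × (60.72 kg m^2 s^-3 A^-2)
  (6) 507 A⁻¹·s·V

(5)

Dimensions:
  (1) [kg·m²·s⁻³·A⁻²] / [s⁻¹] = kg·m²·s⁻²·A⁻²
  (2) [kg·m²·s⁻²·A⁻¹] / [A] = kg·m²·s⁻²·A⁻²
  (3) Wb·A⁻¹ = V·s·A⁻¹ = kg·m²·s⁻²·A⁻²
  (4) [kg·m²·s⁻²·A⁻¹] / [A] = kg·m²·s⁻²·A⁻²
  (5) [s·A] · [kg·m²·s⁻³·A⁻²] = kg·m²·s⁻²·A⁻¹
  (6) V·s·A⁻¹ = J·C⁻¹·s·A⁻¹ = kg·m²·s⁻²·A⁻²
All reduce to kg·m²·s⁻²·A⁻² except (5), which is kg·m²·s⁻²·A⁻¹.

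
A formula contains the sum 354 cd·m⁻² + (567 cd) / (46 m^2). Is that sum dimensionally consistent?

Yes

Expand each in SI base units:
  354 cd·m⁻²:  cd·m⁻² = m⁻²·cd
  (567 cd) / (46 m^2):  [cd] / [m²] = m⁻²·cd
Both are m⁻²·cd, so they have the same dimensions and can be added.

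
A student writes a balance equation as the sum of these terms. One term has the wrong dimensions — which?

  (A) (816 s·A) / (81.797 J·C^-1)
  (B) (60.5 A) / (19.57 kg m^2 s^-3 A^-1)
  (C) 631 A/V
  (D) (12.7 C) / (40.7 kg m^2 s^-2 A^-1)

Expand each in SI base units:
  (A) [s·A] / [kg·m²·s⁻³·A⁻¹] = kg⁻¹·m⁻²·s⁴·A²
  (B) [A] / [kg·m²·s⁻³·A⁻¹] = kg⁻¹·m⁻²·s³·A²
  (C) A·V⁻¹ = A·(J·C⁻¹)⁻¹ = kg⁻¹·m⁻²·s³·A²
  (D) [s·A] / [kg·m²·s⁻²·A⁻¹] = kg⁻¹·m⁻²·s³·A²
All reduce to kg⁻¹·m⁻²·s³·A² except (A), which is kg⁻¹·m⁻²·s⁴·A².

(A)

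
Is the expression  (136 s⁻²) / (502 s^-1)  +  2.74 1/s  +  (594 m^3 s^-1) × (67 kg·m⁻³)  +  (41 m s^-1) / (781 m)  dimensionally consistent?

Expand each in SI base units:
  (136 s⁻²) / (502 s^-1):  [s⁻²] / [s⁻¹] = s⁻¹
  2.74 1/s:  s⁻¹
  (594 m^3 s^-1) × (67 kg·m⁻³):  [m³·s⁻¹] · [kg·m⁻³] = kg·s⁻¹
  (41 m s^-1) / (781 m):  [m·s⁻¹] / [m] = s⁻¹
The terms do not share a single dimension (kg·s⁻¹ vs s⁻¹).

No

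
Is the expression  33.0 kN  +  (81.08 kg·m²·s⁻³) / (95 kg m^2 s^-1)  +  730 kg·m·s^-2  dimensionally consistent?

In SI base units:
  33.0 kN:  N = kg·m·s⁻²
  (81.08 kg·m²·s⁻³) / (95 kg m^2 s^-1):  [kg·m²·s⁻³] / [kg·m²·s⁻¹] = s⁻²
  730 kg·m·s^-2:  kg·m·s⁻²
The terms do not share a single dimension (kg·m·s⁻² vs s⁻²).

No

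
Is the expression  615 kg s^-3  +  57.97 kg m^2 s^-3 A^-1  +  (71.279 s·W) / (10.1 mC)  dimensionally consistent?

Work out the base dimensions of each:
  615 kg s^-3:  kg·s⁻³
  57.97 kg m^2 s^-3 A^-1:  kg·m²·s⁻³·A⁻¹
  (71.279 s·W) / (10.1 mC):  [kg·m²·s⁻²] / [s·A] = kg·m²·s⁻³·A⁻¹
The terms do not share a single dimension (kg·m²·s⁻³·A⁻¹ vs kg·s⁻³).

No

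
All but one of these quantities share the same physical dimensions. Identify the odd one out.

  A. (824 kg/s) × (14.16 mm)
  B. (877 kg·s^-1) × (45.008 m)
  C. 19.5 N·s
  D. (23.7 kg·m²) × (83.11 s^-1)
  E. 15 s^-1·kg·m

Expand each in SI base units:
  A. [kg·s⁻¹] · [m] = kg·m·s⁻¹
  B. [kg·s⁻¹] · [m] = kg·m·s⁻¹
  C. N·s = kg·m·s⁻²·s = kg·m·s⁻¹
  D. [kg·m²] · [s⁻¹] = kg·m²·s⁻¹
  E. kg·m·s⁻¹
All reduce to kg·m·s⁻¹ except D., which is kg·m²·s⁻¹.

D.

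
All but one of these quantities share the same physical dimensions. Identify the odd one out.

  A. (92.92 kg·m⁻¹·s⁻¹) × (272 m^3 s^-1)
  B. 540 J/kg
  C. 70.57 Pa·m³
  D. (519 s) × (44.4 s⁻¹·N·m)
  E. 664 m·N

B.

Expand each in SI base units:
  A. [kg·m⁻¹·s⁻¹] · [m³·s⁻¹] = kg·m²·s⁻²
  B. J·kg⁻¹ = N·m·kg⁻¹ = m²·s⁻²
  C. Pa·m³ = N·m⁻²·m³ = kg·m²·s⁻²
  D. [s] · [kg·m²·s⁻³] = kg·m²·s⁻²
  E. N·m = kg·m·s⁻²·m = kg·m²·s⁻²
All reduce to kg·m²·s⁻² except B., which is m²·s⁻².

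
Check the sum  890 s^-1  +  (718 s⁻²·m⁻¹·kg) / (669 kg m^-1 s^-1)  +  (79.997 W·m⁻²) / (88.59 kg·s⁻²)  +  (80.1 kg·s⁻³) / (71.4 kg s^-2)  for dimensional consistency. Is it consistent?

In SI base units:
  890 s^-1:  s⁻¹
  (718 s⁻²·m⁻¹·kg) / (669 kg m^-1 s^-1):  [kg·m⁻¹·s⁻²] / [kg·m⁻¹·s⁻¹] = s⁻¹
  (79.997 W·m⁻²) / (88.59 kg·s⁻²):  [kg·s⁻³] / [kg·s⁻²] = s⁻¹
  (80.1 kg·s⁻³) / (71.4 kg s^-2):  [kg·s⁻³] / [kg·s⁻²] = s⁻¹
Every term reduces to s⁻¹.

Yes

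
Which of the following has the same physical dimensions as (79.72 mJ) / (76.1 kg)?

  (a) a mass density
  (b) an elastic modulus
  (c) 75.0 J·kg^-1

Reference: [kg·m²·s⁻²] / [kg] = m²·s⁻².
Each option:
  (a) [mass density] = kg·m⁻³
  (b) [elastic modulus] = kg·m⁻¹·s⁻²
  (c) J·kg⁻¹ = N·m·kg⁻¹ = m²·s⁻²  ← same
Only (c) matches m²·s⁻².

(c)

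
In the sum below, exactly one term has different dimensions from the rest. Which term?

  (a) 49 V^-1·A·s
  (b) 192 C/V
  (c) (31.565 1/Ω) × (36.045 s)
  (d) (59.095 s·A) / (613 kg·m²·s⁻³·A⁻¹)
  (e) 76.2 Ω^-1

Work out the base dimensions of each:
  (a) A·s·V⁻¹ = A·s·(J·C⁻¹)⁻¹ = kg⁻¹·m⁻²·s⁴·A²
  (b) C·V⁻¹ = s·A·(J·C⁻¹)⁻¹ = kg⁻¹·m⁻²·s⁴·A²
  (c) [kg⁻¹·m⁻²·s³·A²] · [s] = kg⁻¹·m⁻²·s⁴·A²
  (d) [s·A] / [kg·m²·s⁻³·A⁻¹] = kg⁻¹·m⁻²·s⁴·A²
  (e) Ω⁻¹ = (V·A⁻¹)⁻¹ = kg⁻¹·m⁻²·s³·A²
All reduce to kg⁻¹·m⁻²·s⁴·A² except (e), which is kg⁻¹·m⁻²·s³·A².

(e)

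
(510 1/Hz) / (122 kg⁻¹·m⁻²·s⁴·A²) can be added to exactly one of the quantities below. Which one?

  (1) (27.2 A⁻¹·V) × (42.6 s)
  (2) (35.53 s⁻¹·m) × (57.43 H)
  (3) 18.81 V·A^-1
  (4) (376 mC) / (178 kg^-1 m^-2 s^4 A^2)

(3)

Reference: [s] / [kg⁻¹·m⁻²·s⁴·A²] = kg·m²·s⁻³·A⁻².
Each option:
  (1) [kg·m²·s⁻³·A⁻²] · [s] = kg·m²·s⁻²·A⁻²
  (2) [m·s⁻¹] · [kg·m²·s⁻²·A⁻²] = kg·m³·s⁻³·A⁻²
  (3) V·A⁻¹ = J·C⁻¹·A⁻¹ = kg·m²·s⁻³·A⁻²  ← same
  (4) [s·A] / [kg⁻¹·m⁻²·s⁴·A²] = kg·m²·s⁻³·A⁻¹
Only (3) matches kg·m²·s⁻³·A⁻².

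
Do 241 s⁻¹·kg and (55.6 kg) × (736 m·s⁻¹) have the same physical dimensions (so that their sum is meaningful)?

Dimensions:
  241 s⁻¹·kg:  kg·s⁻¹
  (55.6 kg) × (736 m·s⁻¹):  [kg] · [m·s⁻¹] = kg·m·s⁻¹
kg·s⁻¹ ≠ kg·m·s⁻¹, so they cannot be added.

No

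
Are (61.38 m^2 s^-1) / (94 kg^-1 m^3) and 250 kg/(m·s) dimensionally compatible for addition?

Yes

Dimensions:
  (61.38 m^2 s^-1) / (94 kg^-1 m^3):  [m²·s⁻¹] / [kg⁻¹·m³] = kg·m⁻¹·s⁻¹
  250 kg/(m·s):  kg·m⁻¹·s⁻¹
Both are kg·m⁻¹·s⁻¹, so they have the same dimensions and can be added.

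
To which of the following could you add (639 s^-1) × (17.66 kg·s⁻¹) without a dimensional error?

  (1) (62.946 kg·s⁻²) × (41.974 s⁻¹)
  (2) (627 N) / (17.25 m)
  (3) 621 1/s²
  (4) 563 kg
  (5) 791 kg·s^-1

(2)

Reference: [s⁻¹] · [kg·s⁻¹] = kg·s⁻².
Each option:
  (1) [kg·s⁻²] · [s⁻¹] = kg·s⁻³
  (2) [kg·m·s⁻²] / [m] = kg·s⁻²  ← same
  (3) s⁻²
  (4) kg
  (5) kg·s⁻¹
Only (2) matches kg·s⁻².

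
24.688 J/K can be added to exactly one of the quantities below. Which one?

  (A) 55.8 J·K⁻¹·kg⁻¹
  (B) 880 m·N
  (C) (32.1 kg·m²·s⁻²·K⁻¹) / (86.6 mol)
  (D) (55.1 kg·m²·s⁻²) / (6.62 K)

Reference: J·K⁻¹ = N·m·K⁻¹ = kg·m²·s⁻²·K⁻¹.
Each option:
  (A) J·kg⁻¹·K⁻¹ = N·m·kg⁻¹·K⁻¹ = m²·s⁻²·K⁻¹
  (B) N·m = kg·m·s⁻²·m = kg·m²·s⁻²
  (C) [kg·m²·s⁻²·K⁻¹] / [mol] = kg·m²·s⁻²·K⁻¹·mol⁻¹
  (D) [kg·m²·s⁻²] / [K] = kg·m²·s⁻²·K⁻¹  ← same
Only (D) matches kg·m²·s⁻²·K⁻¹.

(D)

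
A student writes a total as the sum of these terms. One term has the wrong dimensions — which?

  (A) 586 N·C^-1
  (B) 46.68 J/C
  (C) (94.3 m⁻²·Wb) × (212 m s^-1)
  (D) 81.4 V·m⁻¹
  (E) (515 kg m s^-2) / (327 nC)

Expand each in SI base units:
  (A) N·C⁻¹ = kg·m·s⁻²·(s·A)⁻¹ = kg·m·s⁻³·A⁻¹
  (B) J·C⁻¹ = N·m·(s·A)⁻¹ = kg·m²·s⁻³·A⁻¹
  (C) [kg·s⁻²·A⁻¹] · [m·s⁻¹] = kg·m·s⁻³·A⁻¹
  (D) V·m⁻¹ = J·C⁻¹·m⁻¹ = kg·m·s⁻³·A⁻¹
  (E) [kg·m·s⁻²] / [s·A] = kg·m·s⁻³·A⁻¹
All reduce to kg·m·s⁻³·A⁻¹ except (B), which is kg·m²·s⁻³·A⁻¹.

(B)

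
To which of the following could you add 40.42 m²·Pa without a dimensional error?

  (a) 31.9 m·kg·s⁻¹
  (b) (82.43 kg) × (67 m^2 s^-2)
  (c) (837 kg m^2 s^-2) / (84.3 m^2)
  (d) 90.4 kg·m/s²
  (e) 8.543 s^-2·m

(d)

Reference: Pa·m² = N·m⁻²·m² = kg·m·s⁻².
Each option:
  (a) kg·m·s⁻¹
  (b) [kg] · [m²·s⁻²] = kg·m²·s⁻²
  (c) [kg·m²·s⁻²] / [m²] = kg·s⁻²
  (d) kg·m·s⁻²  ← same
  (e) m·s⁻²
Only (d) matches kg·m·s⁻².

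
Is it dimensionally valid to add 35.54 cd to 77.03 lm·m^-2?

No

Expand each in SI base units:
  35.54 cd:  cd
  77.03 lm·m^-2:  lm·m⁻² = cd·m⁻² = m⁻²·cd
cd ≠ m⁻²·cd, so they cannot be added.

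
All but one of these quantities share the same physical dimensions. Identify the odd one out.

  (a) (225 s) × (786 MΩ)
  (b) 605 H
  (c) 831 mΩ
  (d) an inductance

(c)

Work out the base dimensions of each:
  (a) [s] · [kg·m²·s⁻³·A⁻²] = kg·m²·s⁻²·A⁻²
  (b) H = V·s·A⁻¹ = kg·m²·s⁻²·A⁻²
  (c) Ω = V·A⁻¹ = kg·m²·s⁻³·A⁻²
  (d) [inductance] = kg·m²·s⁻²·A⁻²
All reduce to kg·m²·s⁻²·A⁻² except (c), which is kg·m²·s⁻³·A⁻².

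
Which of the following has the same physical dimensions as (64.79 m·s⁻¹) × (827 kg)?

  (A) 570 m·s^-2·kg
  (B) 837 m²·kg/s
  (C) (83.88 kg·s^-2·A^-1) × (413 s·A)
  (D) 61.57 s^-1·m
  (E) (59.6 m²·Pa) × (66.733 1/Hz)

Reference: [m·s⁻¹] · [kg] = kg·m·s⁻¹.
Each option:
  (A) kg·m·s⁻²
  (B) kg·m²·s⁻¹
  (C) [kg·s⁻²·A⁻¹] · [s·A] = kg·s⁻¹
  (D) m·s⁻¹
  (E) [kg·m·s⁻²] · [s] = kg·m·s⁻¹  ← same
Only (E) matches kg·m·s⁻¹.

(E)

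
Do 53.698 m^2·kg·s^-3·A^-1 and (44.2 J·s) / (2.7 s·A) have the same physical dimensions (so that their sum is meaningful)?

Dimensions:
  53.698 m^2·kg·s^-3·A^-1:  kg·m²·s⁻³·A⁻¹
  (44.2 J·s) / (2.7 s·A):  [kg·m²·s⁻¹] / [s·A] = kg·m²·s⁻²·A⁻¹
kg·m²·s⁻³·A⁻¹ ≠ kg·m²·s⁻²·A⁻¹, so they cannot be added.

No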